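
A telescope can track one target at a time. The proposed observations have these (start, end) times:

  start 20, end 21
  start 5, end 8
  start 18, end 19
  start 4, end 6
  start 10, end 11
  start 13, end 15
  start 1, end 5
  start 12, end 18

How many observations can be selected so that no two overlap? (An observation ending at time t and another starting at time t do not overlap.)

6

Sort by end time and greedily take each interval whose start is ≥ the last chosen end.
Sorted by end: (1,5)  (4,6)  (5,8)  (10,11)  (13,15)  (12,18)  (18,19)  (20,21)
take (1,5); take (5,8); take (10,11); take (13,15); take (18,19); take (20,21).
Selected 6 observations.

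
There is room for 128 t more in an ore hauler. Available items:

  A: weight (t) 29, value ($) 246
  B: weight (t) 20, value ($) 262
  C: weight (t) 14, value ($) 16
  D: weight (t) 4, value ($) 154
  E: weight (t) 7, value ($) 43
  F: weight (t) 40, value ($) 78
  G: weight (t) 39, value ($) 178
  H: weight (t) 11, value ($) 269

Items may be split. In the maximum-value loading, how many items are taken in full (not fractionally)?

Order: D (154/4=38.50) > H (269/11=24.45) > B (262/20=13.10) > A (246/29=8.48) > E (43/7=6.14) > G (178/39=4.56) > F (78/40=1.95) > C (16/14=1.14)
Fill: take D (4 @ 154) → take H (11 @ 269) → take B (20 @ 262) → take A (29 @ 246) → take E (7 @ 43) → take G (39 @ 178) → take 18/40 of F → 35.10; 128/128 used.
6 item(s) taken whole; one partial (take 18/40 of F).

6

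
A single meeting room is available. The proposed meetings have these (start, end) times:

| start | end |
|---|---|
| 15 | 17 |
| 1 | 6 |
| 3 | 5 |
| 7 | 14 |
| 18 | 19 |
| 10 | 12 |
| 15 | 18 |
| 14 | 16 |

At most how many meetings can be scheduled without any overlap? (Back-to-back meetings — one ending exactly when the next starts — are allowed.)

4

Order by finish time; keep every interval that doesn't clash with the previous kept one.
Sorted by end: (3,5)  (1,6)  (10,12)  (7,14)  (14,16)  (15,17)  (15,18)  (18,19)
take (3,5); skip (1,6); take (10,12); take (14,16); skip (15,17); take (18,19).
Selected 4 meetings.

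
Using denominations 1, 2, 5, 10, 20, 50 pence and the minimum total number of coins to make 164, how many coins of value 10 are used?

164 = 3×50 + 1×10 + 2×2
Count of 10: 1

1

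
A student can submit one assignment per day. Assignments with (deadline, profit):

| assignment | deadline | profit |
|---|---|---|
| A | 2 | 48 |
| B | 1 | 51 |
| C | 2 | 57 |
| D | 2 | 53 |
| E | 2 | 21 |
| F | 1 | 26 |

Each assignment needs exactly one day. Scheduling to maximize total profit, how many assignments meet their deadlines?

2

Sort by profit descending; place each in the latest free slot ≤ its deadline.
Profit order: C=57 D=53 B=51 A=48 F=26 E=21
Assign: C→slot 2, D→slot 1, B skipped, A skipped, F skipped, E skipped.
Slots: [1:D] [2:C]
2 of 6 scheduled.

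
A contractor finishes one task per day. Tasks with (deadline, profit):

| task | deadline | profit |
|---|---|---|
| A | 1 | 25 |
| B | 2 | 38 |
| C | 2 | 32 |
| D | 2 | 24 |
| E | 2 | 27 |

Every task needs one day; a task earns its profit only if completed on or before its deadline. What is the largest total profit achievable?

70

Profit order: B=38 C=32 E=27 A=25 D=24
Assign: B→slot 2, C→slot 1, E skipped, A skipped, D skipped.
Slots: [1:C] [2:B]
Profit = 32 + 38 = 70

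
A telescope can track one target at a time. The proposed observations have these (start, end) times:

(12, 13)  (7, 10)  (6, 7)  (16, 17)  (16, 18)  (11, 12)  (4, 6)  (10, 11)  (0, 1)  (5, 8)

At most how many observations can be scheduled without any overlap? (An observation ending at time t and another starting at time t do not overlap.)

8

By end time: (0,1), (4,6), (6,7), (5,8), (7,10), (10,11), (11,12), (12,13), (16,17), (16,18).
Pick (0,1); next start ≥ 1 → (4,6); next start ≥ 6 → (6,7); next start ≥ 7 → (7,10); next start ≥ 10 → (10,11); next start ≥ 11 → (11,12); next start ≥ 12 → (12,13); next start ≥ 13 → (16,17).
Selected 8 observations.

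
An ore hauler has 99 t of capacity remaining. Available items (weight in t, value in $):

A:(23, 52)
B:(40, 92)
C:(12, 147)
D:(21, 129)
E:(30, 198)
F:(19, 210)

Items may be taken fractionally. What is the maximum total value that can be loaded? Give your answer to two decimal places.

Order: C (147/12=12.25) > F (210/19=11.05) > E (198/30=6.60) > D (129/21=6.14) > B (92/40=2.30) > A (52/23=2.26)
Fill: take C (12 @ 147) → take F (19 @ 210) → take E (30 @ 198) → take D (21 @ 129) → take 17/40 of B → 39.10; 99/99 used.
Total value = 723.10

723.10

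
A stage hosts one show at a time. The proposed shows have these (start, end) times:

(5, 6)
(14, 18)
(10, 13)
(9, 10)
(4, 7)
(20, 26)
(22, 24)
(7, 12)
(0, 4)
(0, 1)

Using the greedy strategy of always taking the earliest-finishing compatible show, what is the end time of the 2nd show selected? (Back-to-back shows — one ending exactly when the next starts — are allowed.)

6

Sorted by end: (0,1)  (0,4)  (5,6)  (4,7)  (9,10)  (7,12)  (10,13)  (14,18)  (22,24)  (20,26)
take (0,1); take (5,6); take (9,10); take (10,13); take (14,18); take (22,24).
Selected: (0,1) (5,6) (9,10) (10,13) (14,18) (22,24)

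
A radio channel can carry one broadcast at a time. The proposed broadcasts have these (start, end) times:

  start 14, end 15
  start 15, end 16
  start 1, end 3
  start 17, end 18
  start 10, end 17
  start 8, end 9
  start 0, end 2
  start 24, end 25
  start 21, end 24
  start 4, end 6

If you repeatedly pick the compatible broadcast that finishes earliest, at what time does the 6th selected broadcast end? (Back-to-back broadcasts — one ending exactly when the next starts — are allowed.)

18

By end time: (0,2), (1,3), (4,6), (8,9), (14,15), (15,16), (10,17), (17,18), (21,24), (24,25).
Pick (0,2); next start ≥ 2 → (4,6); next start ≥ 6 → (8,9); next start ≥ 9 → (14,15); next start ≥ 15 → (15,16); next start ≥ 16 → (17,18); next start ≥ 18 → (21,24); next start ≥ 24 → (24,25).
Selected: (0,2) (4,6) (8,9) (14,15) (15,16) (17,18) (21,24) (24,25)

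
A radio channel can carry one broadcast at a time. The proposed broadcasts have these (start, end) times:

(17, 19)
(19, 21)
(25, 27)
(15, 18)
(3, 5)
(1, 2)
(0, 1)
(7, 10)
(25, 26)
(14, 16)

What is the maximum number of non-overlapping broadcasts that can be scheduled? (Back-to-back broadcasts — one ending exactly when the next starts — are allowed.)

8

Greedy by earliest finish: after sorting by end time, pick each interval compatible with the last pick.
Sorted by end: (0,1)  (1,2)  (3,5)  (7,10)  (14,16)  (15,18)  (17,19)  (19,21)  (25,26)  (25,27)
take (0,1); take (1,2); take (3,5); take (7,10); take (14,16); take (17,19); take (19,21); take (25,26).
Selected 8 broadcasts.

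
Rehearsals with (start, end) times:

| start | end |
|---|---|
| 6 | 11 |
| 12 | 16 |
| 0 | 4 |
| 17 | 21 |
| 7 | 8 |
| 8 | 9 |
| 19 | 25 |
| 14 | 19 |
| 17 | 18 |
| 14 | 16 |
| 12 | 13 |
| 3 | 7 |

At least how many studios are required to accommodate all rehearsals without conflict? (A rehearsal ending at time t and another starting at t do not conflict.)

3

Count concurrent intervals with a sweep; the peak is the room count.
Events (time:±→running): 0:+→1 3:+→2 4:-→1 6:+→2 7:-→1 7:+→2 8:-→1 8:+→2 9:-→1 11:-→0 12:+→1 12:+→2 13:-→1 14:+→2 14:+→3 … peak 3.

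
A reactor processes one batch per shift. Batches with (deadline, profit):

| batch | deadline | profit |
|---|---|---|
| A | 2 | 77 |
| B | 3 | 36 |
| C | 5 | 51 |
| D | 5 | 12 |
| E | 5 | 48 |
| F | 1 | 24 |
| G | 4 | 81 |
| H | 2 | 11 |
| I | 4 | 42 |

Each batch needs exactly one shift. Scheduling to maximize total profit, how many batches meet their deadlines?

Profit order: G=81 A=77 C=51 E=48 I=42 B=36 F=24 D=12 H=11
Assign: G→slot 4, A→slot 2, C→slot 5, E→slot 3, I→slot 1, B skipped, F skipped, D skipped, H skipped.
Slots: [1:I] [2:A] [3:E] [4:G] [5:C]
5 of 9 scheduled.

5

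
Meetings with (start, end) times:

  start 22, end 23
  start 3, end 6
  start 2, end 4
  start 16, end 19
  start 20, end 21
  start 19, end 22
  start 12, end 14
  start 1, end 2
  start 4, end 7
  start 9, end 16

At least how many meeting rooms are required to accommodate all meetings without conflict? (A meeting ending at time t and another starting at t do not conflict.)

2

The answer is the maximum number of intervals overlapping at any instant.
Events (time:±→running): 1:+→1 2:-→0 2:+→1 3:+→2 … peak 2.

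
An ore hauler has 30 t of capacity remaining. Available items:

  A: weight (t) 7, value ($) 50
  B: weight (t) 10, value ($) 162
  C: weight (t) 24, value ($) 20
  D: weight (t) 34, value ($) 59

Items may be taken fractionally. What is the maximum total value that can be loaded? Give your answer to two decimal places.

Sort by value per unit weight and fill in that order.
Order: B (162/10=16.20) > A (50/7=7.14) > D (59/34=1.74) > C (20/24=0.83)
Fill: take B (10 @ 162) → take A (7 @ 50) → take 13/34 of D → 22.56; 30/30 used.
Total value = 234.56

234.56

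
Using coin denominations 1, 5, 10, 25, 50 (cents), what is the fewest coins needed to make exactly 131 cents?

Greedy: take as many of the largest coin as possible, then repeat with the remainder.
131 − 2×50→31 − 1×25→6 − 1×5→1 − 1×1→0
Total coins = 2 + 1 + 1 + 1 = 5

5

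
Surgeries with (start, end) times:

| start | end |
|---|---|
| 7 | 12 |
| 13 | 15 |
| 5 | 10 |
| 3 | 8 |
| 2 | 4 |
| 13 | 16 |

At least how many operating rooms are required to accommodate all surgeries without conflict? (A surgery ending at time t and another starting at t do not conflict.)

3

The answer is the maximum number of intervals overlapping at any instant.
Events (time:±→running): 2:+→1 3:+→2 4:-→1 5:+→2 7:+→3 … peak 3.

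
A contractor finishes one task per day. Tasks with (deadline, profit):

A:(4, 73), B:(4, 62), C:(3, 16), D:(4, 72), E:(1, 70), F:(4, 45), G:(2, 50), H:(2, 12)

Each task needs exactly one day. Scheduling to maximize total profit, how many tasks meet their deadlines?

Take jobs in profit order; each goes to the latest open slot no later than its deadline.
By profit: A(d4,73), D(d4,72), E(d1,70), B(d4,62), G(d2,50), F(d4,45), C(d3,16), H(d2,12)
A→slot 4; D→slot 3; E→slot 1; B→slot 2; G skipped; F skipped; C skipped; H skipped.
4 of 8 scheduled.

4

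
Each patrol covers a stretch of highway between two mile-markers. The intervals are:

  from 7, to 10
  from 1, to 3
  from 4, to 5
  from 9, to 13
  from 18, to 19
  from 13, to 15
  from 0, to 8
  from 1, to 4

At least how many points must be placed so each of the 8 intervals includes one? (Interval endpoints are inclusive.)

5

Sorted: [1,3] [1,4] [4,5] [0,8] [7,10] [9,13] [13,15] [18,19]
{[1,3],[1,4]} hit by 3; {[4,5],[0,8]} hit by 5; {[7,10],[9,13]} hit by 10; {[13,15]} hit by 15; {[18,19]} hit by 19.
Points: 3, 5, 10, 15, 19 (5 total).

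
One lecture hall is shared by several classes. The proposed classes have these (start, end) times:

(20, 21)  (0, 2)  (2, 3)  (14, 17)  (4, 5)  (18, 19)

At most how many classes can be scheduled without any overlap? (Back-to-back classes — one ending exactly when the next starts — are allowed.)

6

By end time: (0,2), (2,3), (4,5), (14,17), (18,19), (20,21).
Pick (0,2); next start ≥ 2 → (2,3); next start ≥ 3 → (4,5); next start ≥ 5 → (14,17); next start ≥ 17 → (18,19); next start ≥ 19 → (20,21).
Selected 6 classes.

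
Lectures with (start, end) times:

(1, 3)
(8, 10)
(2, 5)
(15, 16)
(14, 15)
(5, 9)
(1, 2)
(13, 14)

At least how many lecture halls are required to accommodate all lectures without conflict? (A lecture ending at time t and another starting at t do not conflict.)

The answer is the maximum number of intervals overlapping at any instant.
starts: [1, 1, 2, 5, 8, 13, 14, 15]
ends:   [2, 3, 5, 9, 10, 14, 15, 16]
s1→1 s1→2  — peak 2.

2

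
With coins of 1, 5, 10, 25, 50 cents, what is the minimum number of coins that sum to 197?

8

Use the largest denomination that fits, subtract, and repeat.
197 = 3×50 + 1×25 + 2×10 + 2×1
Total coins = 3 + 1 + 2 + 2 = 8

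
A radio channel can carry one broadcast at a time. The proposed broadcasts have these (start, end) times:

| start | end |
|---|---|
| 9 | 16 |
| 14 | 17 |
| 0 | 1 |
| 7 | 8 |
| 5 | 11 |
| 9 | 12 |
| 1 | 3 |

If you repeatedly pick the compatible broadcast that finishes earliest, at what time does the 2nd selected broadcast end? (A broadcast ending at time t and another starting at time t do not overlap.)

Sort by end time and greedily take each interval whose start is ≥ the last chosen end.
By end time: (0,1), (1,3), (7,8), (5,11), (9,12), (9,16), (14,17).
Pick (0,1); next start ≥ 1 → (1,3); next start ≥ 3 → (7,8); next start ≥ 8 → (9,12); next start ≥ 12 → (14,17).
Selected: (0,1) (1,3) (7,8) (9,12) (14,17)

3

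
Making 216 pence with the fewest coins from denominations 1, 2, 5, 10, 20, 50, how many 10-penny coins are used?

1

Greedy: take as many of the largest coin as possible, then repeat with the remainder.
216 − 4×50→16 − 1×10→6 − 1×5→1 − 1×1→0
Count of 10: 1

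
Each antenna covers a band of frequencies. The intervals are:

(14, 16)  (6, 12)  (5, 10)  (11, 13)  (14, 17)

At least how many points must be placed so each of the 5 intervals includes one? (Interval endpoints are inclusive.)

3

Process intervals by earliest right end; each time one isn't hit yet, stab at its right endpoint.
Sorted: [5,10] [6,12] [11,13] [14,16] [14,17]
{[5,10],[6,12]} hit by 10; {[11,13]} hit by 13; {[14,16],[14,17]} hit by 16.
Points: 10, 13, 16 (3 total).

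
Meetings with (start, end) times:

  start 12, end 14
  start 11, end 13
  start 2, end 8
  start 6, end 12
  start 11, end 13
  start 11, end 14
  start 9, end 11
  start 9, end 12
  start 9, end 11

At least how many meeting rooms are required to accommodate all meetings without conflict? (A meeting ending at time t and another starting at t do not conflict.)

Events (time:±→running): 2:+→1 6:+→2 8:-→1 9:+→2 9:+→3 9:+→4 11:-→3 11:-→2 11:+→3 11:+→4 11:+→5 … peak 5.

5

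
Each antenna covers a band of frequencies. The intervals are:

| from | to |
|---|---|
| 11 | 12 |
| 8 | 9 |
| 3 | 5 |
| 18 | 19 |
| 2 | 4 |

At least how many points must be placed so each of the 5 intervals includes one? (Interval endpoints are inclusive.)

4

Process intervals by earliest right end; each time one isn't hit yet, stab at its right endpoint.
By right end: [2,4]  [3,5]  [8,9]  [11,12]  [18,19]
[2,4] uncovered → point at 4; [8,9] uncovered → point at 9; [11,12] uncovered → point at 12; [18,19] uncovered → point at 19.
Points: 4, 9, 12, 19 (4 total).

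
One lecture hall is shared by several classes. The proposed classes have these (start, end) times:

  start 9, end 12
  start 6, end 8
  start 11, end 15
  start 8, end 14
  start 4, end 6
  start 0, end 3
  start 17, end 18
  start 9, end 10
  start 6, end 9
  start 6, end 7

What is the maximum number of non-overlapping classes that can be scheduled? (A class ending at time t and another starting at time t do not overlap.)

6

Order by finish time; keep every interval that doesn't clash with the previous kept one.
Sorted by end: (0,3)  (4,6)  (6,7)  (6,8)  (6,9)  (9,10)  (9,12)  (8,14)  (11,15)  (17,18)
take (0,3); take (4,6); take (6,7); skip (6,8); skip (6,9); take (9,10); skip (9,12); skip (8,14); take (11,15); take (17,18).
Selected 6 classes.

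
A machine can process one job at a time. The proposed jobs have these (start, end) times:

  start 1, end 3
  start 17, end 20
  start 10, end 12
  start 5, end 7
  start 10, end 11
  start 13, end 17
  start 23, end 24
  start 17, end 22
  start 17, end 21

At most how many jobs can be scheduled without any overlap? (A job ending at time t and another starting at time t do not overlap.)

6

Order by finish time; keep every interval that doesn't clash with the previous kept one.
Sorted by end: (1,3)  (5,7)  (10,11)  (10,12)  (13,17)  (17,20)  (17,21)  (17,22)  (23,24)
take (1,3); take (5,7); take (10,11); skip (10,12); take (13,17); take (17,20); skip (17,21); take (23,24).
Selected 6 jobs.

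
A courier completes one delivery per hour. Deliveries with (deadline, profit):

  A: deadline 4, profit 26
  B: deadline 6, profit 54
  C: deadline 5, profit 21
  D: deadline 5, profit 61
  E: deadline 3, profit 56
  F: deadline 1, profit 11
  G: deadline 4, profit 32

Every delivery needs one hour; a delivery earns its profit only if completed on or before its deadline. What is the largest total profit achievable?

250

Take jobs in profit order; each goes to the latest open slot no later than its deadline.
Profit order: D=61 E=56 B=54 G=32 A=26 C=21 F=11
Assign: D→slot 5, E→slot 3, B→slot 6, G→slot 4, A→slot 2, C→slot 1, F skipped.
Slots: [1:C] [2:A] [3:E] [4:G] [5:D] [6:B]
Profit = 21 + 26 + 56 + 32 + 61 + 54 = 250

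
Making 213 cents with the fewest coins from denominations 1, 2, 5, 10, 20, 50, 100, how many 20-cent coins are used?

Greedy: take as many of the largest coin as possible, then repeat with the remainder.
213 − 2×100→13 − 1×10→3 − 1×2→1 − 1×1→0
Count of 20: 0

0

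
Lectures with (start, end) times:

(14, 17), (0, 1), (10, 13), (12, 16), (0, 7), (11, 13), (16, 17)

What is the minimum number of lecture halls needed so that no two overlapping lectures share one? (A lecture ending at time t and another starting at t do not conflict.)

Count concurrent intervals with a sweep; the peak is the room count.
starts: [0, 0, 10, 11, 12, 14, 16]
ends:   [1, 7, 13, 13, 16, 17, 17]
s0→1 s0→2 e1→1 e7→0 s10→1 s11→2 s12→3  — peak 3.

3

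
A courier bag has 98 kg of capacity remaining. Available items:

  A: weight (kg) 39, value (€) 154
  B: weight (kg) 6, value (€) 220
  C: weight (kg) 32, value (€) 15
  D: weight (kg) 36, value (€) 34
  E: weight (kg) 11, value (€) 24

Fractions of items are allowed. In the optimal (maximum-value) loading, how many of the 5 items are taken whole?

4

Greedy by value/weight ratio, highest first.
Ratios (sorted): B 36.67, A 3.95, E 2.18, D 0.94, C 0.47
take B (6 @ 220); take A (39 @ 154); take E (11 @ 24); take D (36 @ 34); take 6/32 of C → 2.81. Capacity used 98/98.
4 item(s) taken whole; one partial (take 6/32 of C).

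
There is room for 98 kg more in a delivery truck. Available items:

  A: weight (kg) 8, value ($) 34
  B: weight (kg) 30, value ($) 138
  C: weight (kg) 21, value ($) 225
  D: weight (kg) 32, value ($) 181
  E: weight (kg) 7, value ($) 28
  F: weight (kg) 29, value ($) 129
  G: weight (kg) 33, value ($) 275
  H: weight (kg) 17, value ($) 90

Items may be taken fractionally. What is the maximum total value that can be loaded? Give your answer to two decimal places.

Order: C (225/21=10.71) > G (275/33=8.33) > D (181/32=5.66) > H (90/17=5.29) > B (138/30=4.60) > F (129/29=4.45) > A (34/8=4.25) > E (28/7=4.00)
Fill: take C (21 @ 225) → take G (33 @ 275) → take D (32 @ 181) → take 12/17 of H → 63.53; 98/98 used.
Total value = 744.53

744.53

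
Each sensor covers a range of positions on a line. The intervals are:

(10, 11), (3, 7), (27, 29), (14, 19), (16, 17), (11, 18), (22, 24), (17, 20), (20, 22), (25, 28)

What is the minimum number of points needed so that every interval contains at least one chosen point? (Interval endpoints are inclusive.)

Sorted: [3,7] [10,11] [16,17] [11,18] [14,19] [17,20] [20,22] [22,24] [25,28] [27,29]
{[3,7]} hit by 7; {[10,11]} hit by 11; {[16,17],[11,18],[14,19],[17,20]} hit by 17; {[20,22],[22,24]} hit by 22; {[25,28],[27,29]} hit by 28.
Points: 7, 11, 17, 22, 28 (5 total).

5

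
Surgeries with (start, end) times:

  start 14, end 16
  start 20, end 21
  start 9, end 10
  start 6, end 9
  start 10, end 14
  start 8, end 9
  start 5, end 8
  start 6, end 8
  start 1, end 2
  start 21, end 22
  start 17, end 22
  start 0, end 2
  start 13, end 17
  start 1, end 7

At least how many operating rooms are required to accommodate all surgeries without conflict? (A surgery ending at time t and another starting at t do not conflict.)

4

Events (time:±→running): 0:+→1 1:+→2 1:+→3 2:-→2 2:-→1 5:+→2 6:+→3 6:+→4 … peak 4.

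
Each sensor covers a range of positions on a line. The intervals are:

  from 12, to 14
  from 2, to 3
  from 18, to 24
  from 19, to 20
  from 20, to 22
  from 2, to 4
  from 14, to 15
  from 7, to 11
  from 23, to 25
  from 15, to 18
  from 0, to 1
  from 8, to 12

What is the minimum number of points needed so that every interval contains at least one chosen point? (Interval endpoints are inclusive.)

By right end: [0,1]  [2,3]  [2,4]  [7,11]  [8,12]  [12,14]  [14,15]  [15,18]  [19,20]  [20,22]  [18,24]  [23,25]
[0,1] uncovered → point at 1; [2,3] uncovered → point at 3; [7,11] uncovered → point at 11; [12,14] uncovered → point at 14; [15,18] uncovered → point at 18; [19,20] uncovered → point at 20; [23,25] uncovered → point at 25.
Points: 1, 3, 11, 14, 18, 20, 25 (7 total).

7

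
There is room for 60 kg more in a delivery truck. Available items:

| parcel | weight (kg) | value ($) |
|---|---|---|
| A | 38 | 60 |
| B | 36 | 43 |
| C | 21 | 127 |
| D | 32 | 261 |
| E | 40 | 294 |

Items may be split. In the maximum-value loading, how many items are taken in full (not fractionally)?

Order: D (261/32=8.16) > E (294/40=7.35) > C (127/21=6.05) > A (60/38=1.58) > B (43/36=1.19)
Fill: take D (32 @ 261) → take 28/40 of E → 205.80; 60/60 used.
1 item(s) taken whole; one partial (take 28/40 of E).

1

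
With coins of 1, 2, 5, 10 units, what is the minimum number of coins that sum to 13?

3

Use the largest denomination that fits, subtract, and repeat.
13 = 1×10 + 1×2 + 1×1
Total coins = 1 + 1 + 1 = 3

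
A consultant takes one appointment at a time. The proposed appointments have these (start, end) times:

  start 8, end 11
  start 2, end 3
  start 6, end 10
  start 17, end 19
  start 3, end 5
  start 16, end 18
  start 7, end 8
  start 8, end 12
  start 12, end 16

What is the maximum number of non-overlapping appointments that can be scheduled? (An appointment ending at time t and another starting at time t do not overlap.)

6

Sort by end time and greedily take each interval whose start is ≥ the last chosen end.
By end time: (2,3), (3,5), (7,8), (6,10), (8,11), (8,12), (12,16), (16,18), (17,19).
Pick (2,3); next start ≥ 3 → (3,5); next start ≥ 5 → (7,8); next start ≥ 8 → (8,11); next start ≥ 11 → (12,16); next start ≥ 16 → (16,18).
Selected 6 appointments.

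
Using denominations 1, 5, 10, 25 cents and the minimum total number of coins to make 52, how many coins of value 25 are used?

2

52 − 2×25→2 − 2×1→0
Count of 25: 2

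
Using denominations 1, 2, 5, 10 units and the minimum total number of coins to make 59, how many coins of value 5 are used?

1

Greedy: take as many of the largest coin as possible, then repeat with the remainder.
59 − 5×10→9 − 1×5→4 − 2×2→0
Count of 5: 1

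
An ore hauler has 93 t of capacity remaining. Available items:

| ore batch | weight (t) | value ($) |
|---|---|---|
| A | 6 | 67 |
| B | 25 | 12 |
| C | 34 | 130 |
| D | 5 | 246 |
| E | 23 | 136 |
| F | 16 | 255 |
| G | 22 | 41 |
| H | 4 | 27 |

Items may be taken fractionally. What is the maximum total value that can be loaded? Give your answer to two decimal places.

Greedy by value/weight ratio, highest first.
Ratios (sorted): D 49.20, F 15.94, A 11.17, H 6.75, E 5.91, C 3.82, G 1.86, B 0.48
take D (5 @ 246); take F (16 @ 255); take A (6 @ 67); take H (4 @ 27); take E (23 @ 136); take C (34 @ 130); take 5/22 of G → 9.32. Capacity used 93/93.
Total value = 870.32

870.32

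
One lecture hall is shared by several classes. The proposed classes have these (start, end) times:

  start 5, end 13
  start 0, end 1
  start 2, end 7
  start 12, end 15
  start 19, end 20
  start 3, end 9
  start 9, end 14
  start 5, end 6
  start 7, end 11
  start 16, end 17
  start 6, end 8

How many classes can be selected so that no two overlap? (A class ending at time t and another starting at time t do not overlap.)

Order by finish time; keep every interval that doesn't clash with the previous kept one.
Sorted by end: (0,1)  (5,6)  (2,7)  (6,8)  (3,9)  (7,11)  (5,13)  (9,14)  (12,15)  (16,17)  (19,20)
take (0,1); take (5,6); take (6,8); skip (5,13); take (9,14); take (16,17); take (19,20).
Selected 6 classes.

6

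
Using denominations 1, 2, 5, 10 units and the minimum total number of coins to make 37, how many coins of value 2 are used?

1

37 = 3×10 + 1×5 + 1×2
Count of 2: 1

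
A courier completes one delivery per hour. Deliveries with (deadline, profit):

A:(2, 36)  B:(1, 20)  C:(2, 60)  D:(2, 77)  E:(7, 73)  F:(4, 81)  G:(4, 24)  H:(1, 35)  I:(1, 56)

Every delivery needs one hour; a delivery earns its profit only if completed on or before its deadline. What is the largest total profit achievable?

Profit order: F=81 D=77 E=73 C=60 I=56 A=36 H=35 G=24 B=20
Assign: F→slot 4, D→slot 2, E→slot 7, C→slot 1, I skipped, A skipped, H skipped, G→slot 3, B skipped.
Slots: [1:C] [2:D] [3:G] [4:F] [7:E]
Profit = 60 + 77 + 24 + 81 + 73 = 315

315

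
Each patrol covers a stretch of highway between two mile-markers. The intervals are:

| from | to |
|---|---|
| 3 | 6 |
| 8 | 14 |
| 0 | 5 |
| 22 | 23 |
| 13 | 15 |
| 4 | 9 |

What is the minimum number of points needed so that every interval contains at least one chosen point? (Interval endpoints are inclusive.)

3

Process intervals by earliest right end; each time one isn't hit yet, stab at its right endpoint.
Sorted: [0,5] [3,6] [4,9] [8,14] [13,15] [22,23]
{[0,5],[3,6],[4,9]} hit by 5; {[8,14],[13,15]} hit by 14; {[22,23]} hit by 23.
Points: 5, 14, 23 (3 total).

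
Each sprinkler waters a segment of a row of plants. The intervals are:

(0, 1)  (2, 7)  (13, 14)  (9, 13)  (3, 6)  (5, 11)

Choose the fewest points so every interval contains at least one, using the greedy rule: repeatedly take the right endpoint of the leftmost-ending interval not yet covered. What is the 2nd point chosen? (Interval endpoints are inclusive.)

6

Sort by right endpoint; whenever an interval is uncovered, place a point at its right end.
Sorted: [0,1] [3,6] [2,7] [5,11] [9,13] [13,14]
{[0,1]} hit by 1; {[3,6],[2,7],[5,11]} hit by 6; {[9,13],[13,14]} hit by 13.
Points: 1, 6, 13 (3 total).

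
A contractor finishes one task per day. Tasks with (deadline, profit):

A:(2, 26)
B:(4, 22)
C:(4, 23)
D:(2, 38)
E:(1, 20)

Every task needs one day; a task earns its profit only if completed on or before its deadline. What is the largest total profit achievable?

109

Sort by profit descending; place each in the latest free slot ≤ its deadline.
Profit order: D=38 A=26 C=23 B=22 E=20
Assign: D→slot 2, A→slot 1, C→slot 4, B→slot 3, E skipped.
Slots: [1:A] [2:D] [3:B] [4:C]
Profit = 26 + 38 + 22 + 23 = 109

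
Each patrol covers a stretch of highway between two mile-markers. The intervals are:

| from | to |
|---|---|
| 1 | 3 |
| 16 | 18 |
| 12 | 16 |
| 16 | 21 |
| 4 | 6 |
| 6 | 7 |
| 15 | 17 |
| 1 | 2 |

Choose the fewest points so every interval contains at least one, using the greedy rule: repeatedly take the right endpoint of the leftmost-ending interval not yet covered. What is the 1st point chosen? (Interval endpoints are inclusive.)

Sorted: [1,2] [1,3] [4,6] [6,7] [12,16] [15,17] [16,18] [16,21]
{[1,2],[1,3]} hit by 2; {[4,6],[6,7]} hit by 6; {[12,16],[15,17],[16,18],[16,21]} hit by 16.
Points: 2, 6, 16 (3 total).

2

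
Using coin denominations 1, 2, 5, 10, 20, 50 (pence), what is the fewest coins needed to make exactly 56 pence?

3

Greedy: take as many of the largest coin as possible, then repeat with the remainder.
56 = 1×50 + 1×5 + 1×1
Total coins = 1 + 1 + 1 = 3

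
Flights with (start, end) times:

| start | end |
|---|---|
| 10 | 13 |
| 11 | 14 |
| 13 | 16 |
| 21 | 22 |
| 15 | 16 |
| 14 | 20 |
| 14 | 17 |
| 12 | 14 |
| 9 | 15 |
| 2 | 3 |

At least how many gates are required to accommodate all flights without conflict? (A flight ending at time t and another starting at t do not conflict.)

starts: [2, 9, 10, 11, 12, 13, 14, 14, 15, 21]
ends:   [3, 13, 14, 14, 15, 16, 16, 17, 20, 22]
s2→1 e3→0 s9→1 s10→2 s11→3 s12→4  — peak 4.

4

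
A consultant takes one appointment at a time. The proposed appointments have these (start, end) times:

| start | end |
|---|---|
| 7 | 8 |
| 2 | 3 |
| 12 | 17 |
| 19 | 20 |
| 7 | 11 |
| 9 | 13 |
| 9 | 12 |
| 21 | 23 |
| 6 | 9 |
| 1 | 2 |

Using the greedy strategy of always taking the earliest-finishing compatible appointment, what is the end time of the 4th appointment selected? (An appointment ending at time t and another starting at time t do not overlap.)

Sorted by end: (1,2)  (2,3)  (7,8)  (6,9)  (7,11)  (9,12)  (9,13)  (12,17)  (19,20)  (21,23)
take (1,2); take (2,3); take (7,8); take (9,12); take (12,17); take (19,20); take (21,23).
Selected: (1,2) (2,3) (7,8) (9,12) (12,17) (19,20) (21,23)

12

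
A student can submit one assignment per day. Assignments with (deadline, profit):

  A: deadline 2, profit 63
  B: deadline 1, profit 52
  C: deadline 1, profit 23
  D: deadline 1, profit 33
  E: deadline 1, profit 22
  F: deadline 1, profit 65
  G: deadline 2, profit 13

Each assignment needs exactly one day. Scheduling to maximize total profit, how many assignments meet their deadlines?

Profit order: F=65 A=63 B=52 D=33 C=23 E=22 G=13
Assign: F→slot 1, A→slot 2, B skipped, D skipped, C skipped, E skipped, G skipped.
Slots: [1:F] [2:A]
2 of 7 scheduled.

2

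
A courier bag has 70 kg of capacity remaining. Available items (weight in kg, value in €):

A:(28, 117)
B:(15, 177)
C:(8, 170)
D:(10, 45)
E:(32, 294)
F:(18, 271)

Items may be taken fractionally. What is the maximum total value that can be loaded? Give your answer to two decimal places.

Ratios (sorted): C 21.25, F 15.06, B 11.80, E 9.19, D 4.50, A 4.18
take C (8 @ 170); take F (18 @ 271); take B (15 @ 177); take 29/32 of E → 266.44. Capacity used 70/70.
Total value = 884.44

884.44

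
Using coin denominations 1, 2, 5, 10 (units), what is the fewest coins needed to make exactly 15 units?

2

Use the largest denomination that fits, subtract, and repeat.
15 − 1×10→5 − 1×5→0
Total coins = 1 + 1 = 2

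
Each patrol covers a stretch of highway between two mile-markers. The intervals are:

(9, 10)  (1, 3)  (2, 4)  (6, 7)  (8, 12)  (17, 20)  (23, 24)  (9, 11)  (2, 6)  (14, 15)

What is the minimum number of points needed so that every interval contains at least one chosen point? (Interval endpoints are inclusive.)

6

Sort by right endpoint; whenever an interval is uncovered, place a point at its right end.
By right end: [1,3]  [2,4]  [2,6]  [6,7]  [9,10]  [9,11]  [8,12]  [14,15]  [17,20]  [23,24]
[1,3] uncovered → point at 3; [6,7] uncovered → point at 7; [9,10] uncovered → point at 10; [14,15] uncovered → point at 15; [17,20] uncovered → point at 20; [23,24] uncovered → point at 24.
Points: 3, 7, 10, 15, 20, 24 (6 total).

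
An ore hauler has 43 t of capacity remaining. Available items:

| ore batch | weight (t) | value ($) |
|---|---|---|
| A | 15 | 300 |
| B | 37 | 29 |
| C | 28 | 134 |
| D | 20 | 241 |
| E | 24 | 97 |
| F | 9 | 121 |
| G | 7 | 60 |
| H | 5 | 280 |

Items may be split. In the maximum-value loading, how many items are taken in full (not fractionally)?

Greedy by value/weight ratio, highest first.
Ratios (sorted): H 56.00, A 20.00, F 13.44, D 12.05, G 8.57, C 4.79, E 4.04, B 0.78
take H (5 @ 280); take A (15 @ 300); take F (9 @ 121); take 14/20 of D → 168.70. Capacity used 43/43.
3 item(s) taken whole; one partial (take 14/20 of D).

3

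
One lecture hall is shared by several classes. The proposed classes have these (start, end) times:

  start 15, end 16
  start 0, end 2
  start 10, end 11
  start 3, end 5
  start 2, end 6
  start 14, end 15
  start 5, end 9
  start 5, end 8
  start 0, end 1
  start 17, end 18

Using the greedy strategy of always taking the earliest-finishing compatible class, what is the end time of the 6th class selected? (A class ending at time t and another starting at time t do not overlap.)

16

Sort by end time and greedily take each interval whose start is ≥ the last chosen end.
Sorted by end: (0,1)  (0,2)  (3,5)  (2,6)  (5,8)  (5,9)  (10,11)  (14,15)  (15,16)  (17,18)
take (0,1); take (3,5); skip (2,6); take (5,8); take (10,11); take (14,15); take (15,16); take (17,18).
Selected: (0,1) (3,5) (5,8) (10,11) (14,15) (15,16) (17,18)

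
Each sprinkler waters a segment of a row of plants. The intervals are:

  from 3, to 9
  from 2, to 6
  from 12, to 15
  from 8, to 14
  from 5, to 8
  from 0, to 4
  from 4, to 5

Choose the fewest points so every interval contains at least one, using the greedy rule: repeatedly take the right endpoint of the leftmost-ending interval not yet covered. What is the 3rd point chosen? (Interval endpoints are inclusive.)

Sort by right endpoint; whenever an interval is uncovered, place a point at its right end.
By right end: [0,4]  [4,5]  [2,6]  [5,8]  [3,9]  [8,14]  [12,15]
[0,4] uncovered → point at 4; [5,8] uncovered → point at 8; [12,15] uncovered → point at 15.
Points: 4, 8, 15 (3 total).

15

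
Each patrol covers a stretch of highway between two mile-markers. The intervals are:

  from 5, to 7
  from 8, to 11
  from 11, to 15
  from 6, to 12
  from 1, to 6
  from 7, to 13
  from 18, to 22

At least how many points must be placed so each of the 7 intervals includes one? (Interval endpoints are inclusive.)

3

Process intervals by earliest right end; each time one isn't hit yet, stab at its right endpoint.
Sorted: [1,6] [5,7] [8,11] [6,12] [7,13] [11,15] [18,22]
{[1,6],[5,7]} hit by 6; {[8,11],[6,12],[7,13],[11,15]} hit by 11; {[18,22]} hit by 22.
Points: 6, 11, 22 (3 total).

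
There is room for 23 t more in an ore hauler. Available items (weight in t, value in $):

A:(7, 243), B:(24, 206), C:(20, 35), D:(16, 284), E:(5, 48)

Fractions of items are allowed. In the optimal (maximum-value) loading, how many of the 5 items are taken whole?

2

Greedy by value/weight ratio, highest first.
Order: A (243/7=34.71) > D (284/16=17.75) > E (48/5=9.60) > B (206/24=8.58) > C (35/20=1.75)
Fill: take A (7 @ 243) → take D (16 @ 284); 23/23 used.
2 item(s) taken whole.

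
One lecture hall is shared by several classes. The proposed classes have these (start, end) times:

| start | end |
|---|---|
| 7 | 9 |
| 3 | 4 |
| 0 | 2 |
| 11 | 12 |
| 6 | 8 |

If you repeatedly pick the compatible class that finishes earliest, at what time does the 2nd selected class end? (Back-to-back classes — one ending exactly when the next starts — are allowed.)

4

Greedy by earliest finish: after sorting by end time, pick each interval compatible with the last pick.
Sorted by end: (0,2)  (3,4)  (6,8)  (7,9)  (11,12)
take (0,2); take (3,4); take (6,8); take (11,12).
Selected: (0,2) (3,4) (6,8) (11,12)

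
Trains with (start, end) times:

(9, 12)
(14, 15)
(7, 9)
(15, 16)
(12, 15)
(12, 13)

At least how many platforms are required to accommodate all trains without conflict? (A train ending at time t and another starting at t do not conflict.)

2

Count concurrent intervals with a sweep; the peak is the room count.
Events (time:±→running): 7:+→1 9:-→0 9:+→1 12:-→0 12:+→1 12:+→2 … peak 2.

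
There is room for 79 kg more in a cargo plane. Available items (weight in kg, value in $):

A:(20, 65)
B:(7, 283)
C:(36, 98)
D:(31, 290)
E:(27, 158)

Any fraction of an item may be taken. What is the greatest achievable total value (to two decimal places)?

776.50

Ratios (sorted): B 40.43, D 9.35, E 5.85, A 3.25, C 2.72
take B (7 @ 283); take D (31 @ 290); take E (27 @ 158); take 14/20 of A → 45.50. Capacity used 79/79.
Total value = 776.50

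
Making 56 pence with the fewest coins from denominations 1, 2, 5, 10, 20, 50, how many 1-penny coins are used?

56 − 1×50→6 − 1×5→1 − 1×1→0
Count of 1: 1

1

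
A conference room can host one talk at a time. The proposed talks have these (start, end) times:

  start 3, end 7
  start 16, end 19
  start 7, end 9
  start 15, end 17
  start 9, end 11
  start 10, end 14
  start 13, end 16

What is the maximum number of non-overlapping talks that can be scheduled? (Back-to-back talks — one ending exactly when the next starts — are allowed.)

5

Greedy by earliest finish: after sorting by end time, pick each interval compatible with the last pick.
By end time: (3,7), (7,9), (9,11), (10,14), (13,16), (15,17), (16,19).
Pick (3,7); next start ≥ 7 → (7,9); next start ≥ 9 → (9,11); next start ≥ 11 → (13,16); next start ≥ 16 → (16,19).
Selected 5 talks.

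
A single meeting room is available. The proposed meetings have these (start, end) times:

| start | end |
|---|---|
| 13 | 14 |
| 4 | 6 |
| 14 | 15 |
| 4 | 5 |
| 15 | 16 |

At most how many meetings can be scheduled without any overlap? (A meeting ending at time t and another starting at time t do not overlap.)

Sort by end time and greedily take each interval whose start is ≥ the last chosen end.
By end time: (4,5), (4,6), (13,14), (14,15), (15,16).
Pick (4,5); next start ≥ 5 → (13,14); next start ≥ 14 → (14,15); next start ≥ 15 → (15,16).
Selected 4 meetings.

4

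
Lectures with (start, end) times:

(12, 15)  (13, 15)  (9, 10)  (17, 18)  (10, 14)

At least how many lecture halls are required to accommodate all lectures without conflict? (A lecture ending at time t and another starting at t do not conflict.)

3

starts: [9, 10, 12, 13, 17]
ends:   [10, 14, 15, 15, 18]
s9→1 e10→0 s10→1 s12→2 s13→3  — peak 3.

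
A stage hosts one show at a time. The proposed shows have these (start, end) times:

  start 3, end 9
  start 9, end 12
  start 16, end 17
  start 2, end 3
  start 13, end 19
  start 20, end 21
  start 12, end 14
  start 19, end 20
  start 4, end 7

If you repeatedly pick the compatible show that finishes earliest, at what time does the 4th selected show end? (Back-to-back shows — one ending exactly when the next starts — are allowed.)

14

Sort by end time and greedily take each interval whose start is ≥ the last chosen end.
Sorted by end: (2,3)  (4,7)  (3,9)  (9,12)  (12,14)  (16,17)  (13,19)  (19,20)  (20,21)
take (2,3); take (4,7); take (9,12); take (12,14); take (16,17); take (19,20); take (20,21).
Selected: (2,3) (4,7) (9,12) (12,14) (16,17) (19,20) (20,21)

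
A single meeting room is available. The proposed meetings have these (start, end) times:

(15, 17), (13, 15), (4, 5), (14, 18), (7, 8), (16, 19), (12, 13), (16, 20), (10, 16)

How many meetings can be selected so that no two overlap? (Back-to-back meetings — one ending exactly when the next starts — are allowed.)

5

By end time: (4,5), (7,8), (12,13), (13,15), (10,16), (15,17), (14,18), (16,19), (16,20).
Pick (4,5); next start ≥ 5 → (7,8); next start ≥ 8 → (12,13); next start ≥ 13 → (13,15); next start ≥ 15 → (15,17).
Selected 5 meetings.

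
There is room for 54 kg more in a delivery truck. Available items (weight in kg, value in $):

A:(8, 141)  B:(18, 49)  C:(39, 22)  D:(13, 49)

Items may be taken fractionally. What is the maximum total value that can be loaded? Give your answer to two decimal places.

Greedy by value/weight ratio, highest first.
Order: A (141/8=17.62) > D (49/13=3.77) > B (49/18=2.72) > C (22/39=0.56)
Fill: take A (8 @ 141) → take D (13 @ 49) → take B (18 @ 49) → take 15/39 of C → 8.46; 54/54 used.
Total value = 247.46

247.46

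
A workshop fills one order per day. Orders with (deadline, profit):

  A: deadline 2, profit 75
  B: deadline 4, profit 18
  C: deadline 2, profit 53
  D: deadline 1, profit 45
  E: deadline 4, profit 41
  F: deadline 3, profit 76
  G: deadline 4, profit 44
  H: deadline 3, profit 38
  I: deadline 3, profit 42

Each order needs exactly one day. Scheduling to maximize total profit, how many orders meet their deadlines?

Take jobs in profit order; each goes to the latest open slot no later than its deadline.
By profit: F(d3,76), A(d2,75), C(d2,53), D(d1,45), G(d4,44), I(d3,42), E(d4,41), H(d3,38), B(d4,18)
F→slot 3; A→slot 2; C→slot 1; D skipped; G→slot 4; I skipped; E skipped; H skipped; B skipped.
4 of 9 scheduled.

4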